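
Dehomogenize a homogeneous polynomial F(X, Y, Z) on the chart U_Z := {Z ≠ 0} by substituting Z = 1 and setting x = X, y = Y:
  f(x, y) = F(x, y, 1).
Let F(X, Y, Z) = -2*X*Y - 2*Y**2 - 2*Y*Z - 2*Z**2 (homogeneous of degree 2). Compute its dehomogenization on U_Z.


f(x, y) = -2*x*y - 2*y**2 - 2*y - 2

On U_Z we set Z = 1. Each monomial c·X^i·Y^j·Z^k in F becomes c·x^i·y^j·1^k = c·x^i·y^j.
Substituting Z = 1: F(X, Y, 1) = -2*x*y - 2*y**2 - 2*y - 2.
Note: deg(f) ≤ deg(F) = 2; strict inequality happens when F is divisible by Z (lost terms).


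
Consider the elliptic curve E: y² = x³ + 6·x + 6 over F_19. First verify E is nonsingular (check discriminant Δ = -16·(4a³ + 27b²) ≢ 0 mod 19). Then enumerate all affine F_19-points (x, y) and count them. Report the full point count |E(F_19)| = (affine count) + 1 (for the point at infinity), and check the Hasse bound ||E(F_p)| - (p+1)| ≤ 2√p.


Affine points = {(0, 5), (0, 14), (2, 8), (2, 11), (5, 3), (5, 16), (6, 7), (6, 12), (7, 7), (7, 12), (11, 4), (11, 15), (12, 1), (12, 18), (13, 1), (13, 18), (17, 9), (17, 10)}; affine count = 18; |E(F_19)| = 19.

Discriminant check: Δ ∝ 4a³ + 27b² = 4·6³ + 27·6² = 4·216 + 27·36 ≡ 12 (mod 19). Nonzero ⇒ E is nonsingular.
For each x ∈ F_19, compute rhs = x³ + 6·x + 6 mod 19, then count y ∈ F_19 with y² ≡ rhs.
  x = 0: rhs = 6, matching y values: 5, 14 (2 points).
  x = 1: rhs = 13, matching y values: none (0 points).
  x = 2: rhs = 7, matching y values: 8, 11 (2 points).
  x = 3: rhs = 13, matching y values: none (0 points).
  x = 4: rhs = 18, matching y values: none (0 points).
  x = 5: rhs = 9, matching y values: 3, 16 (2 points).
  x = 6: rhs = 11, matching y values: 7, 12 (2 points).
  x = 7: rhs = 11, matching y values: 7, 12 (2 points).
  x = 8: rhs = 15, matching y values: none (0 points).
  x = 9: rhs = 10, matching y values: none (0 points).
  x = 10: rhs = 2, matching y values: none (0 points).
  x = 11: rhs = 16, matching y values: 4, 15 (2 points).
  x = 12: rhs = 1, matching y values: 1, 18 (2 points).
  x = 13: rhs = 1, matching y values: 1, 18 (2 points).
  x = 14: rhs = 3, matching y values: none (0 points).
  x = 15: rhs = 13, matching y values: none (0 points).
  x = 16: rhs = 18, matching y values: none (0 points).
  x = 17: rhs = 5, matching y values: 9, 10 (2 points).
  x = 18: rhs = 18, matching y values: none (0 points).
Total affine count: 18.
Full point count |E(F_19)| = 18 + 1 = 19.
Hasse bound: |19 − (19+1)| = |-1| = 1 ≤ 2√19 ≈ 8.7178 ✓.


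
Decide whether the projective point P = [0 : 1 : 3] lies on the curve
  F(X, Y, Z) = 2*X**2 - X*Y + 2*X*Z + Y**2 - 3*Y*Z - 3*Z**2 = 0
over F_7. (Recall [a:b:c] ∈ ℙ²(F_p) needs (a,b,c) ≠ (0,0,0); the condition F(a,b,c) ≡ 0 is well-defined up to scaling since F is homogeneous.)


F(0,1,3) ≡ 0 (mod 7); P is on the curve.

Evaluate F(0, 1, 3) term-by-term (mod 7).
  2*X**2 ↦ 2·0·1·1 = 0
  -X*Y ↦ -1·0·1·1 = 0
  2*X*Z ↦ 2·0·1·3 = 0
  Y**2 ↦ 1·1·1·1 = 1
  -3*Y*Z ↦ -3·1·1·3 = -9
  -3*Z**2 ↦ -3·1·1·9 = -27
Sum: F(0, 1, 3) = (0) + (0) + (0) + (1) + (-9) + (-27) = -35.
Reducing mod 7: -35 ≡ 0 (mod 7).
Since F(a, b, c) ≡ 0 (mod 7), P lies on the curve.


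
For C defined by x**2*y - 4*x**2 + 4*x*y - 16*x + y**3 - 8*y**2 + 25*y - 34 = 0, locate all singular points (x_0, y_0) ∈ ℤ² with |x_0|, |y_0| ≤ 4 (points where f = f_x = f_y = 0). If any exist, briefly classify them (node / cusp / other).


Singular points: {(-2, 3)}; classification: node.

Compute partial derivatives:
  f_x = 2*x*y - 8*x + 4*y - 16.
  f_y = x**2 + 4*x + 3*y**2 - 16*y + 25.
Scan x_0 ∈ {−4, ..., 4}. For each x_0, f_y(x_0, y) is a polynomial in y; find its integer roots y ∈ {−4, ..., 4}, then test f_x and f at those candidates.
  x = -4: f_y(-4, y) = 3*y**2 - 16*y + 25; no integer root y with |y| ≤ 4.
  x = -3: f_y(-3, y) = 3*y**2 - 16*y + 22; no integer root y with |y| ≤ 4.
  x = -2: f_y(-2, y) = 3*y**2 - 16*y + 21; vanishes at y ∈ {3}. (-2, 3): f_x = 0, f = 0 — SINGULAR.
  x = -1: f_y(-1, y) = 3*y**2 - 16*y + 22; no integer root y with |y| ≤ 4.
  x = 0: f_y(0, y) = 3*y**2 - 16*y + 25; no integer root y with |y| ≤ 4.
  x = 1: f_y(1, y) = 3*y**2 - 16*y + 30; no integer root y with |y| ≤ 4.
  x = 2: f_y(2, y) = 3*y**2 - 16*y + 37; no integer root y with |y| ≤ 4.
  x = 3: f_y(3, y) = 3*y**2 - 16*y + 46; no integer root y with |y| ≤ 4.
  x = 4: f_y(4, y) = 3*y**2 - 16*y + 57; no integer root y with |y| ≤ 4.
Only singular point on the grid: (-2, 3).
Classify: substitute x = -2 + u, y = 3 + v and expand: f = u**2*v - u**2 + v**3 + v**2.
No constant or linear terms (consistent with a singular point). Quadratic part: -u**2 + v**2. Cubic part: u**2*v + v**3.
The quadratic part v**2 - u**2 = (v − u)(v + u) splits into two distinct linear factors, so there are two distinct tangent lines y − 3 = ±(x − -2) — this is a node (ordinary double point).
Classification: node.


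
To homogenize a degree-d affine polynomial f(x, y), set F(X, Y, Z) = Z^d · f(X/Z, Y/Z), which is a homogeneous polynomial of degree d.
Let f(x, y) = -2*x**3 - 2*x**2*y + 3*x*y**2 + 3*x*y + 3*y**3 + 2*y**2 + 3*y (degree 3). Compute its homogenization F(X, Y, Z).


F(X, Y, Z) = -2*X**3 - 2*X**2*Y + 3*X*Y**2 + 3*X*Y*Z + 3*Y**3 + 2*Y**2*Z + 3*Y*Z**2

deg(f) = 3.
Substitute x = X/Z, y = Y/Z into f, then multiply by Z^3.
  monomial -2·x^3·y^0 ↦ -2·X^3·Y^0·Z^0.
  monomial -2·x^2·y^1 ↦ -2·X^2·Y^1·Z^0.
  monomial 3·x^1·y^2 ↦ 3·X^1·Y^2·Z^0.
  monomial 3·x^1·y^1 ↦ 3·X^1·Y^1·Z^1.
  monomial 3·x^0·y^3 ↦ 3·X^0·Y^3·Z^0.
  monomial 2·x^0·y^2 ↦ 2·X^0·Y^2·Z^1.
  monomial 3·x^0·y^1 ↦ 3·X^0·Y^1·Z^2.
Collecting: F(X, Y, Z) = -2*X**3 - 2*X**2*Y + 3*X*Y**2 + 3*X*Y*Z + 3*Y**3 + 2*Y**2*Z + 3*Y*Z**2.


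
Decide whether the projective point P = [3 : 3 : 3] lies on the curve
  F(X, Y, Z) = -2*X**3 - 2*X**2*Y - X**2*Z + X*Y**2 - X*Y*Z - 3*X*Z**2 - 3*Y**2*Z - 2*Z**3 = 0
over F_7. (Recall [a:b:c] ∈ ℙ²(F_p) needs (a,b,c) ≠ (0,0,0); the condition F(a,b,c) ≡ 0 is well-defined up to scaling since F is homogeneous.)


F(3,3,3) ≡ 6 (mod 7); P is NOT on the curve.

Evaluate F(3, 3, 3) term-by-term (mod 7).
  -2*X**3 ↦ -2·27·1·1 = -54
  -2*X**2*Y ↦ -2·9·3·1 = -54
  -X**2*Z ↦ -1·9·1·3 = -27
  X*Y**2 ↦ 1·3·9·1 = 27
  -X*Y*Z ↦ -1·3·3·3 = -27
  -3*X*Z**2 ↦ -3·3·1·9 = -81
  -3*Y**2*Z ↦ -3·1·9·3 = -81
  -2*Z**3 ↦ -2·1·1·27 = -54
Sum: F(3, 3, 3) = (-54) + (-54) + (-27) + (27) + (-27) + (-81) + (-81) + (-54) = -351.
Reducing mod 7: -351 ≡ 6 (mod 7).
Since F(a, b, c) ≡ 6 ≠ 0 (mod 7), P does NOT lie on the curve.


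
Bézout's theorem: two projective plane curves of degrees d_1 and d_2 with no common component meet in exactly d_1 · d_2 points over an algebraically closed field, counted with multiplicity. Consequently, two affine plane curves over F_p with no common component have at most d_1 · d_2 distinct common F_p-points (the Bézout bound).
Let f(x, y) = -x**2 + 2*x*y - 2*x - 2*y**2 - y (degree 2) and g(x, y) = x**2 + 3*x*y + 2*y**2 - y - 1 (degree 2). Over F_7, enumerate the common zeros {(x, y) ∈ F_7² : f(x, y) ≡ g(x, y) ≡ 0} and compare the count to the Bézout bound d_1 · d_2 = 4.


Common zeros: {(0, 3), (4, 4)}; count = 2; Bézout bound = 4.

deg(f) = 2, deg(g) = 2, so Bézout bound = 4.
Scan x ∈ F_7. For each x, list the y ∈ F_7 with f(x, y) ≡ 0 and those with g(x, y) ≡ 0 (mod 7); the common zeros in that column are the intersection.
  x = 0: f ≡ 0 at y ∈ {0, 3}; g ≡ 0 at y ∈ {1, 3}; common: {3}.
  x = 1: f ≡ 0 at y ∈ ∅; g ≡ 0 at y ∈ {0, 6}; common: ∅.
  x = 2: f ≡ 0 at y ∈ {1, 4}; g ≡ 0 at y ∈ {2, 6}; common: ∅.
  x = 3: f ≡ 0 at y ∈ ∅; g ≡ 0 at y ∈ {5}; common: ∅.
  x = 4: f ≡ 0 at y ∈ {3, 4}; g ≡ 0 at y ∈ {1, 4}; common: {4}.
  x = 5: f ≡ 0 at y ∈ {0, 1}; g ≡ 0 at y ∈ {3, 4}; common: ∅.
  x = 6: f ≡ 0 at y ∈ ∅; g ≡ 0 at y ∈ {0, 2}; common: ∅.
Collecting: common zeros = {(0, 3), (4, 4)}, so the count is 2.
Comparison with the Bézout bound: 2 ≤ 4 = deg(f)·deg(g), as expected for curves with no common component (the affine F_7-count falls short of the bound because intersections may lie at infinity, over extension fields, or carry multiplicity).


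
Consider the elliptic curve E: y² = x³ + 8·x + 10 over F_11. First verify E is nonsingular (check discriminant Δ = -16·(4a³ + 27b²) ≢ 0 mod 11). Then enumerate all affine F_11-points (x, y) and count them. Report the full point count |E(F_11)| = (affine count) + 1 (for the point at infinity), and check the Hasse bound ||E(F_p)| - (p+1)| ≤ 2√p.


Affine points = {(2, 1), (2, 10), (8, 5), (8, 6), (10, 1), (10, 10)}; affine count = 6; |E(F_11)| = 7.

Discriminant check: Δ ∝ 4a³ + 27b² = 4·8³ + 27·10² = 4·512 + 27·100 ≡ 7 (mod 11). Nonzero ⇒ E is nonsingular.
For each x ∈ F_11, compute rhs = x³ + 8·x + 10 mod 11, then count y ∈ F_11 with y² ≡ rhs.
  x = 0: rhs = 10, matching y values: none (0 points).
  x = 1: rhs = 8, matching y values: none (0 points).
  x = 2: rhs = 1, matching y values: 1, 10 (2 points).
  x = 3: rhs = 6, matching y values: none (0 points).
  x = 4: rhs = 7, matching y values: none (0 points).
  x = 5: rhs = 10, matching y values: none (0 points).
  x = 6: rhs = 10, matching y values: none (0 points).
  x = 7: rhs = 2, matching y values: none (0 points).
  x = 8: rhs = 3, matching y values: 5, 6 (2 points).
  x = 9: rhs = 8, matching y values: none (0 points).
  x = 10: rhs = 1, matching y values: 1, 10 (2 points).
Total affine count: 6.
Full point count |E(F_11)| = 6 + 1 = 7.
Hasse bound: |7 − (11+1)| = |-5| = 5 ≤ 2√11 ≈ 6.6332 ✓.


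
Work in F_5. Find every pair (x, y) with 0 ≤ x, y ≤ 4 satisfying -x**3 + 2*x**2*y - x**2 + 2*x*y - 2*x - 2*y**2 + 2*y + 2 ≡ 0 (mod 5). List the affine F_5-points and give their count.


Affine F_5-points: {(0, 3), (1, 4), (2, 3), (2, 4), (3, 0), (3, 3), (4, 2), (4, 4)}; count = 8.

For each of the 25 pairs (x, y) ∈ F_5², evaluate f(x, y) mod 5. Record the zeros.
  x = 0: [0↦2, 1↦2, 2↦3, 3↦0, 4↦3]  zeros at y ∈ {3}
  x = 1: [0↦3, 1↦2, 2↦2, 3↦3, 4↦0]  zeros at y ∈ {4}
  x = 2: [0↦1, 1↦3, 2↦1, 3↦0, 4↦0]  zeros at y ∈ {3, 4}
  x = 3: [0↦0, 1↦4, 2↦4, 3↦0, 4↦2]  zeros at y ∈ {0, 3}
  x = 4: [0↦4, 1↦4, 2↦0, 3↦2, 4↦0]  zeros at y ∈ {2, 4}
Collecting zeros: affine points = {(0, 3), (1, 4), (2, 3), (2, 4), (3, 0), (3, 3), (4, 2), (4, 4)}.
Total count |C(F_5)_aff| = 8.


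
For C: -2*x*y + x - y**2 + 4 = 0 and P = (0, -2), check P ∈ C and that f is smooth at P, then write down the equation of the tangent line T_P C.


Tangent line at P: 5*x + 4*y + 8 = 0.

Step 1: f(0, -2) = 0, so P lies on C.
Step 2: partial derivatives
  f_x(x, y) = 1 - 2*y, f_y(x, y) = -2*x - 2*y.
  f_x(P) = 5, f_y(P) = 4 (gradient nonzero, so P is smooth).
Step 3: tangent line at P: 5·(x − 0) + 4·(y − -2) = 0.
Expanding: 5*x + 4*y + 8 = 0.


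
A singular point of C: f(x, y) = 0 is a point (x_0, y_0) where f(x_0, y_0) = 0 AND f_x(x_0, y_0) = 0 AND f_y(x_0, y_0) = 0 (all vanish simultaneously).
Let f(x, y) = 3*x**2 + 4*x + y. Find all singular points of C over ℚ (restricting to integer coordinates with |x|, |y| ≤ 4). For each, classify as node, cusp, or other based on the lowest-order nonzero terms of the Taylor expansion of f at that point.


No singular points in the scanned grid; C is smooth there.

Compute partial derivatives:
  f_x = 6*x + 4.
  f_y = 1.
f_y = 1 is a nonzero constant, so f_y never vanishes: no point (x, y) can satisfy f = f_x = f_y = 0. In particular no (x, y) ∈ {−4, ..., 4}² is singular; the curve is smooth.


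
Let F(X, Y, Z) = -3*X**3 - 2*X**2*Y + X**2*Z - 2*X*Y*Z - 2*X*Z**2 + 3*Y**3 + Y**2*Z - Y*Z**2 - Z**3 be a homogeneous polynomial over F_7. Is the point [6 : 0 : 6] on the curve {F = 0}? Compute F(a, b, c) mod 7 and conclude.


F(6,0,6) ≡ 5 (mod 7); P is NOT on the curve.

Evaluate F(6, 0, 6) term-by-term (mod 7).
  -3*X**3 ↦ -3·216·1·1 = -648
  -2*X**2*Y ↦ -2·36·0·1 = 0
  X**2*Z ↦ 1·36·1·6 = 216
  -2*X*Y*Z ↦ -2·6·0·6 = 0
  -2*X*Z**2 ↦ -2·6·1·36 = -432
  3*Y**3 ↦ 3·1·0·1 = 0
  Y**2*Z ↦ 1·1·0·6 = 0
  -Y*Z**2 ↦ -1·1·0·36 = 0
  -Z**3 ↦ -1·1·1·216 = -216
Sum: F(6, 0, 6) = (-648) + (0) + (216) + (0) + (-432) + (0) + (0) + (0) + (-216) = -1080.
Reducing mod 7: -1080 ≡ 5 (mod 7).
Since F(a, b, c) ≡ 5 ≠ 0 (mod 7), P does NOT lie on the curve.


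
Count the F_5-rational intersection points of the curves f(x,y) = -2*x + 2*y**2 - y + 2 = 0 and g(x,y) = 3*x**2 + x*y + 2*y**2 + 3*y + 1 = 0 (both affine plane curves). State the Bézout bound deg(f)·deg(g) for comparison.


Common zeros: {(0, 4)}; count = 1; Bézout bound = 4.

deg(f) = 2, deg(g) = 2, so Bézout bound = 4.
Scan x ∈ F_5. For each x, list the y ∈ F_5 with f(x, y) ≡ 0 and those with g(x, y) ≡ 0 (mod 5); the common zeros in that column are the intersection.
  x = 0: f ≡ 0 at y ∈ {4}; g ≡ 0 at y ∈ {2, 4}; common: {4}.
  x = 1: f ≡ 0 at y ∈ {0, 3}; g ≡ 0 at y ∈ {1, 2}; common: ∅.
  x = 2: f ≡ 0 at y ∈ ∅; g ≡ 0 at y ∈ {1, 4}; common: ∅.
  x = 3: f ≡ 0 at y ∈ ∅; g ≡ 0 at y ∈ ∅; common: ∅.
  x = 4: f ≡ 0 at y ∈ {1, 2}; g ≡ 0 at y ∈ ∅; common: ∅.
Collecting: common zeros = {(0, 4)}, so the count is 1.
Comparison with the Bézout bound: 1 ≤ 4 = deg(f)·deg(g), as expected for curves with no common component (the affine F_5-count falls short of the bound because intersections may lie at infinity, over extension fields, or carry multiplicity).


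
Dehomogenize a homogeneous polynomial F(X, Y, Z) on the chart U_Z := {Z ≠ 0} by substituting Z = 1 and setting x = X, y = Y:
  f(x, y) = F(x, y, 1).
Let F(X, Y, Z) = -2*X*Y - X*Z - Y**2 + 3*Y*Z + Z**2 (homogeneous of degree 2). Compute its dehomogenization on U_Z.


f(x, y) = -2*x*y - x - y**2 + 3*y + 1

On U_Z we set Z = 1. Each monomial c·X^i·Y^j·Z^k in F becomes c·x^i·y^j·1^k = c·x^i·y^j.
Substituting Z = 1: F(X, Y, 1) = -2*x*y - x - y**2 + 3*y + 1.
Note: deg(f) ≤ deg(F) = 2; strict inequality happens when F is divisible by Z (lost terms).


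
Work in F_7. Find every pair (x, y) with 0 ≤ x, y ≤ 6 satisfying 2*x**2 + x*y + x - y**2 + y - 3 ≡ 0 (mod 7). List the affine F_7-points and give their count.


Affine F_7-points: {(1, 0), (1, 2), (2, 0), (2, 3), (3, 1), (3, 3)}; count = 6.

For each of the 49 pairs (x, y) ∈ F_7², evaluate f(x, y) mod 7. Record the zeros.
  x = 0: [0↦4, 1↦4, 2↦2, 3↦5, 4↦6, 5↦5, 6↦2]  zeros at y ∈ ∅
  x = 1: [0↦0, 1↦1, 2↦0, 3↦4, 4↦6, 5↦6, 6↦4]  zeros at y ∈ {0, 2}
  x = 2: [0↦0, 1↦2, 2↦2, 3↦0, 4↦3, 5↦4, 6↦3]  zeros at y ∈ {0, 3}
  x = 3: [0↦4, 1↦0, 2↦1, 3↦0, 4↦4, 5↦6, 6↦6]  zeros at y ∈ {1, 3}
  x = 4: [0↦5, 1↦2, 2↦4, 3↦4, 4↦2, 5↦5, 6↦6]  zeros at y ∈ ∅
  x = 5: [0↦3, 1↦1, 2↦4, 3↦5, 4↦4, 5↦1, 6↦3]  zeros at y ∈ ∅
  x = 6: [0↦5, 1↦4, 2↦1, 3↦3, 4↦3, 5↦1, 6↦4]  zeros at y ∈ ∅
Collecting zeros: affine points = {(1, 0), (1, 2), (2, 0), (2, 3), (3, 1), (3, 3)}.
Total count |C(F_7)_aff| = 6.


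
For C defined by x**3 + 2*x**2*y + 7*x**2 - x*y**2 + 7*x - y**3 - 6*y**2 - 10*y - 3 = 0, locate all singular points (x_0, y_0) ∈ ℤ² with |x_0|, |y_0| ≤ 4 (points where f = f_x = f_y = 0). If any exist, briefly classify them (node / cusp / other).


Singular points: {(-1, -2)}; classification: cusp.

Compute partial derivatives:
  f_x = 3*x**2 + 4*x*y + 14*x - y**2 + 7.
  f_y = 2*x**2 - 2*x*y - 3*y**2 - 12*y - 10.
Scan x_0 ∈ {−4, ..., 4}. For each x_0, f_y(x_0, y) is a polynomial in y; find its integer roots y ∈ {−4, ..., 4}, then test f_x and f at those candidates.
  x = -4: f_y(-4, y) = -3*y**2 - 4*y + 22; no integer root y with |y| ≤ 4.
  x = -3: f_y(-3, y) = -3*y**2 - 6*y + 8; no integer root y with |y| ≤ 4.
  x = -2: f_y(-2, y) = -3*y**2 - 8*y - 2; no integer root y with |y| ≤ 4.
  x = -1: f_y(-1, y) = -3*y**2 - 10*y - 8; vanishes at y ∈ {-2}. (-1, -2): f_x = 0, f = 0 — SINGULAR.
  x = 0: f_y(0, y) = -3*y**2 - 12*y - 10; no integer root y with |y| ≤ 4.
  x = 1: f_y(1, y) = -3*y**2 - 14*y - 8; vanishes at y ∈ {-4}. (1, -4): f_x = -8 ≠ 0.
  x = 2: f_y(2, y) = -3*y**2 - 16*y - 2; no integer root y with |y| ≤ 4.
  x = 3: f_y(3, y) = -3*y**2 - 18*y + 8; no integer root y with |y| ≤ 4.
  x = 4: f_y(4, y) = -3*y**2 - 20*y + 22; no integer root y with |y| ≤ 4.
Only singular point on the grid: (-1, -2).
Classify: substitute x = -1 + u, y = -2 + v and expand: f = u**3 + 2*u**2*v - u*v**2 - v**3 + v**2.
No constant or linear terms (consistent with a singular point). Quadratic part: v**2. Cubic part: u**3 + 2*u**2*v - u*v**2 - v**3.
The quadratic part v**2 is a perfect square, so there is a single (double) tangent line v = 0, i.e. y = -2. Restricting the cubic part to that line (v = 0) leaves u**3 ≠ 0, so f is not divisible by v and the branch is v² ≈ -u**3 to lowest order — this is a cusp.
Classification: cusp.


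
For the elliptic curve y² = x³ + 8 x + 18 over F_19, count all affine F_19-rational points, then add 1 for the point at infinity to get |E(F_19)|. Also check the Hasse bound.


Affine points = {(2, 2), (2, 17), (4, 0), (6, 4), (6, 15), (8, 9), (8, 10), (13, 1), (13, 18), (14, 9), (14, 10), (15, 6), (15, 13), (16, 9), (16, 10), (18, 3), (18, 16)}; affine count = 17; |E(F_19)| = 18.

Discriminant check: Δ ∝ 4a³ + 27b² = 4·8³ + 27·18² = 4·512 + 27·324 ≡ 4 (mod 19). Nonzero ⇒ E is nonsingular.
For each x ∈ F_19, compute rhs = x³ + 8·x + 18 mod 19, then count y ∈ F_19 with y² ≡ rhs.
  x = 0: rhs = 18, matching y values: none (0 points).
  x = 1: rhs = 8, matching y values: none (0 points).
  x = 2: rhs = 4, matching y values: 2, 17 (2 points).
  x = 3: rhs = 12, matching y values: none (0 points).
  x = 4: rhs = 0, matching y values: 0 (1 points).
  x = 5: rhs = 12, matching y values: none (0 points).
  x = 6: rhs = 16, matching y values: 4, 15 (2 points).
  x = 7: rhs = 18, matching y values: none (0 points).
  x = 8: rhs = 5, matching y values: 9, 10 (2 points).
  x = 9: rhs = 2, matching y values: none (0 points).
  x = 10: rhs = 15, matching y values: none (0 points).
  x = 11: rhs = 12, matching y values: none (0 points).
  x = 12: rhs = 18, matching y values: none (0 points).
  x = 13: rhs = 1, matching y values: 1, 18 (2 points).
  x = 14: rhs = 5, matching y values: 9, 10 (2 points).
  x = 15: rhs = 17, matching y values: 6, 13 (2 points).
  x = 16: rhs = 5, matching y values: 9, 10 (2 points).
  x = 17: rhs = 13, matching y values: none (0 points).
  x = 18: rhs = 9, matching y values: 3, 16 (2 points).
Total affine count: 17.
Full point count |E(F_19)| = 17 + 1 = 18.
Hasse bound: |18 − (19+1)| = |-2| = 2 ≤ 2√19 ≈ 8.7178 ✓.


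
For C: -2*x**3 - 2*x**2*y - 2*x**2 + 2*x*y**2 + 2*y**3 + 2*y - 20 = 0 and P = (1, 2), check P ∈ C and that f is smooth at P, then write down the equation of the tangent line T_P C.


Tangent line at P: -10*x + 32*y - 54 = 0.

Step 1: f(1, 2) = 0, so P lies on C.
Step 2: partial derivatives
  f_x(x, y) = -6*x**2 - 4*x*y - 4*x + 2*y**2, f_y(x, y) = -2*x**2 + 4*x*y + 6*y**2 + 2.
  f_x(P) = -10, f_y(P) = 32 (gradient nonzero, so P is smooth).
Step 3: tangent line at P: -10·(x − 1) + 32·(y − 2) = 0.
Expanding: -10*x + 32*y - 54 = 0.


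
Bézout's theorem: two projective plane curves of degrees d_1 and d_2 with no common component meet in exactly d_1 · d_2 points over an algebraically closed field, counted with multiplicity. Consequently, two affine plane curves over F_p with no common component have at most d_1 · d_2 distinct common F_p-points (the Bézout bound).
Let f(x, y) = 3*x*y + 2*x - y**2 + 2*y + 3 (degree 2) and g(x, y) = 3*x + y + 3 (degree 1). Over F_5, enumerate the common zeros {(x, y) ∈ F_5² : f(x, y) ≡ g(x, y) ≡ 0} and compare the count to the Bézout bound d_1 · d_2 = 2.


Common zeros: ∅; count = 0; Bézout bound = 2.

deg(f) = 2, deg(g) = 1, so Bézout bound = 2.
Scan x ∈ F_5. For each x, list the y ∈ F_5 with f(x, y) ≡ 0 and those with g(x, y) ≡ 0 (mod 5); the common zeros in that column are the intersection.
  x = 0: f ≡ 0 at y ∈ {3, 4}; g ≡ 0 at y ∈ {2}; common: ∅.
  x = 1: f ≡ 0 at y ∈ {0}; g ≡ 0 at y ∈ {4}; common: ∅.
  x = 2: f ≡ 0 at y ∈ ∅; g ≡ 0 at y ∈ {1}; common: ∅.
  x = 3: f ≡ 0 at y ∈ ∅; g ≡ 0 at y ∈ {3}; common: ∅.
  x = 4: f ≡ 0 at y ∈ {2}; g ≡ 0 at y ∈ {0}; common: ∅.
Collecting: common zeros = ∅, so the count is 0.
Comparison with the Bézout bound: 0 ≤ 2 = deg(f)·deg(g), as expected for curves with no common component (the affine F_5-count falls short of the bound because intersections may lie at infinity, over extension fields, or carry multiplicity).


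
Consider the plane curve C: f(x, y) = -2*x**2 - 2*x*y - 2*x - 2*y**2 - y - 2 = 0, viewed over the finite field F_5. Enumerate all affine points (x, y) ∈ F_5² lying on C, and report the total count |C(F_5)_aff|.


Affine F_5-points: {(0, 1), (1, 2), (1, 4), (3, 1), (3, 3), (4, 4)}; count = 6.

For each of the 25 pairs (x, y) ∈ F_5², evaluate f(x, y) mod 5. Record the zeros.
  x = 0: [0↦3, 1↦0, 2↦3, 3↦2, 4↦2]  zeros at y ∈ {1}
  x = 1: [0↦4, 1↦4, 2↦0, 3↦2, 4↦0]  zeros at y ∈ {2, 4}
  x = 2: [0↦1, 1↦4, 2↦3, 3↦3, 4↦4]  zeros at y ∈ ∅
  x = 3: [0↦4, 1↦0, 2↦2, 3↦0, 4↦4]  zeros at y ∈ {1, 3}
  x = 4: [0↦3, 1↦2, 2↦2, 3↦3, 4↦0]  zeros at y ∈ {4}
Collecting zeros: affine points = {(0, 1), (1, 2), (1, 4), (3, 1), (3, 3), (4, 4)}.
Total count |C(F_5)_aff| = 6.


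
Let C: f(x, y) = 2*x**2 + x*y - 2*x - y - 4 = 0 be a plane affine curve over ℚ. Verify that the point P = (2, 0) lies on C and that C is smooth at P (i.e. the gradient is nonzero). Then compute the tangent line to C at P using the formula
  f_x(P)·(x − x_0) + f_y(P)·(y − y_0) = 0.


Tangent line at P: 6*x + y - 12 = 0.

Step 1: f(2, 0) = 0, so P lies on C.
Step 2: partial derivatives
  f_x(x, y) = 4*x + y - 2, f_y(x, y) = x - 1.
  f_x(P) = 6, f_y(P) = 1 (gradient nonzero, so P is smooth).
Step 3: tangent line at P: 6·(x − 2) + 1·(y − 0) = 0.
Expanding: 6*x + y - 12 = 0.


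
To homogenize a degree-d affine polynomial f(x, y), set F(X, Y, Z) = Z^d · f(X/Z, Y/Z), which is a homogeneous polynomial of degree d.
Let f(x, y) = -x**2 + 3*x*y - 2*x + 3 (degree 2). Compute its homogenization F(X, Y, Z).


F(X, Y, Z) = -X**2 + 3*X*Y - 2*X*Z + 3*Z**2

deg(f) = 2.
Substitute x = X/Z, y = Y/Z into f, then multiply by Z^2.
  monomial -1·x^2·y^0 ↦ -1·X^2·Y^0·Z^0.
  monomial 3·x^1·y^1 ↦ 3·X^1·Y^1·Z^0.
  monomial -2·x^1·y^0 ↦ -2·X^1·Y^0·Z^1.
  monomial 3·x^0·y^0 ↦ 3·X^0·Y^0·Z^2.
Collecting: F(X, Y, Z) = -X**2 + 3*X*Y - 2*X*Z + 3*Z**2.


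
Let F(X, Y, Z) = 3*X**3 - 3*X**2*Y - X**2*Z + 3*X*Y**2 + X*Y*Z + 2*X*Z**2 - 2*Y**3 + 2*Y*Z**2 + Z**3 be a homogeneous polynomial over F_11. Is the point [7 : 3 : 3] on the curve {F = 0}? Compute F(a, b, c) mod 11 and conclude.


F(7,3,3) ≡ 10 (mod 11); P is NOT on the curve.

Evaluate F(7, 3, 3) term-by-term (mod 11).
  3*X**3 ↦ 3·343·1·1 = 1029
  -3*X**2*Y ↦ -3·49·3·1 = -441
  -X**2*Z ↦ -1·49·1·3 = -147
  3*X*Y**2 ↦ 3·7·9·1 = 189
  X*Y*Z ↦ 1·7·3·3 = 63
  2*X*Z**2 ↦ 2·7·1·9 = 126
  -2*Y**3 ↦ -2·1·27·1 = -54
  2*Y*Z**2 ↦ 2·1·3·9 = 54
  Z**3 ↦ 1·1·1·27 = 27
Sum: F(7, 3, 3) = (1029) + (-441) + (-147) + (189) + (63) + (126) + (-54) + (54) + (27) = 846.
Reducing mod 11: 846 ≡ 10 (mod 11).
Since F(a, b, c) ≡ 10 ≠ 0 (mod 11), P does NOT lie on the curve.


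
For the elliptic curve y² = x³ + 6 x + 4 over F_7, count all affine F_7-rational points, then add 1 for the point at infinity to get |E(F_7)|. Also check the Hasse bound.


Affine points = {(0, 2), (0, 5), (1, 2), (1, 5), (3, 0), (4, 1), (4, 6), (6, 2), (6, 5)}; affine count = 9; |E(F_7)| = 10.

Discriminant check: Δ ∝ 4a³ + 27b² = 4·6³ + 27·4² = 4·216 + 27·16 ≡ 1 (mod 7). Nonzero ⇒ E is nonsingular.
For each x ∈ F_7, compute rhs = x³ + 6·x + 4 mod 7, then count y ∈ F_7 with y² ≡ rhs.
  x = 0: rhs = 4, matching y values: 2, 5 (2 points).
  x = 1: rhs = 4, matching y values: 2, 5 (2 points).
  x = 2: rhs = 3, matching y values: none (0 points).
  x = 3: rhs = 0, matching y values: 0 (1 points).
  x = 4: rhs = 1, matching y values: 1, 6 (2 points).
  x = 5: rhs = 5, matching y values: none (0 points).
  x = 6: rhs = 4, matching y values: 2, 5 (2 points).
Total affine count: 9.
Full point count |E(F_7)| = 9 + 1 = 10.
Hasse bound: |10 − (7+1)| = |2| = 2 ≤ 2√7 ≈ 5.2915 ✓.


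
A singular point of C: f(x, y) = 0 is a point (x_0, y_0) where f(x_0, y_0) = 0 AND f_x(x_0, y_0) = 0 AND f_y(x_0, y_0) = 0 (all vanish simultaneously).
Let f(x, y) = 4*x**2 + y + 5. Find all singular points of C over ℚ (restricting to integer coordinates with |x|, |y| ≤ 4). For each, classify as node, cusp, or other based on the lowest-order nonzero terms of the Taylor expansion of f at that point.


No singular points in the scanned grid; C is smooth there.

Compute partial derivatives:
  f_x = 8*x.
  f_y = 1.
f_y = 1 is a nonzero constant, so f_y never vanishes: no point (x, y) can satisfy f = f_x = f_y = 0. In particular no (x, y) ∈ {−4, ..., 4}² is singular; the curve is smooth.


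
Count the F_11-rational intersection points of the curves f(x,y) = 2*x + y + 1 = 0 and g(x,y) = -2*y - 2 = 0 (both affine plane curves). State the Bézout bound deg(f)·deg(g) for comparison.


Common zeros: {(0, 10)}; count = 1; Bézout bound = 1.

deg(f) = 1, deg(g) = 1, so Bézout bound = 1.
Scan x ∈ F_11. For each x, list the y ∈ F_11 with f(x, y) ≡ 0 and those with g(x, y) ≡ 0 (mod 11); the common zeros in that column are the intersection.
  x = 0: f ≡ 0 at y ∈ {10}; g ≡ 0 at y ∈ {10}; common: {10}.
  x = 1: f ≡ 0 at y ∈ {8}; g ≡ 0 at y ∈ {10}; common: ∅.
  x = 2: f ≡ 0 at y ∈ {6}; g ≡ 0 at y ∈ {10}; common: ∅.
  x = 3: f ≡ 0 at y ∈ {4}; g ≡ 0 at y ∈ {10}; common: ∅.
  x = 4: f ≡ 0 at y ∈ {2}; g ≡ 0 at y ∈ {10}; common: ∅.
  x = 5: f ≡ 0 at y ∈ {0}; g ≡ 0 at y ∈ {10}; common: ∅.
  x = 6: f ≡ 0 at y ∈ {9}; g ≡ 0 at y ∈ {10}; common: ∅.
  x = 7: f ≡ 0 at y ∈ {7}; g ≡ 0 at y ∈ {10}; common: ∅.
  x = 8: f ≡ 0 at y ∈ {5}; g ≡ 0 at y ∈ {10}; common: ∅.
  x = 9: f ≡ 0 at y ∈ {3}; g ≡ 0 at y ∈ {10}; common: ∅.
  x = 10: f ≡ 0 at y ∈ {1}; g ≡ 0 at y ∈ {10}; common: ∅.
Collecting: common zeros = {(0, 10)}, so the count is 1.
Comparison with the Bézout bound: 1 ≤ 1 = deg(f)·deg(g), as expected for curves with no common component (the bound is attained).


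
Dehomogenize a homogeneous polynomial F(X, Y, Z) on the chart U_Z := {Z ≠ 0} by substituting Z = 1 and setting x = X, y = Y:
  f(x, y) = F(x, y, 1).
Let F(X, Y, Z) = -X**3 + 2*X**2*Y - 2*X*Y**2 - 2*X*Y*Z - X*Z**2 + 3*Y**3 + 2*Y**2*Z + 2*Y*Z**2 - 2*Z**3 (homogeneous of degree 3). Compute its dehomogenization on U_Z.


f(x, y) = -x**3 + 2*x**2*y - 2*x*y**2 - 2*x*y - x + 3*y**3 + 2*y**2 + 2*y - 2

On U_Z we set Z = 1. Each monomial c·X^i·Y^j·Z^k in F becomes c·x^i·y^j·1^k = c·x^i·y^j.
Substituting Z = 1: F(X, Y, 1) = -x**3 + 2*x**2*y - 2*x*y**2 - 2*x*y - x + 3*y**3 + 2*y**2 + 2*y - 2.
Note: deg(f) ≤ deg(F) = 3; strict inequality happens when F is divisible by Z (lost terms).


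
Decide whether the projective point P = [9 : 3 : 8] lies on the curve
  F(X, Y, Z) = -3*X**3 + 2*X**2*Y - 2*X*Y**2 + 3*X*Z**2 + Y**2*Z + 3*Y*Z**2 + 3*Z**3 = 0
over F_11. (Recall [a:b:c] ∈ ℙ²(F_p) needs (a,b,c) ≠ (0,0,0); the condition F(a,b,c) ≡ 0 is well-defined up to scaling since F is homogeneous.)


F(9,3,8) ≡ 3 (mod 11); P is NOT on the curve.

Evaluate F(9, 3, 8) term-by-term (mod 11).
  -3*X**3 ↦ -3·729·1·1 = -2187
  2*X**2*Y ↦ 2·81·3·1 = 486
  -2*X*Y**2 ↦ -2·9·9·1 = -162
  3*X*Z**2 ↦ 3·9·1·64 = 1728
  Y**2*Z ↦ 1·1·9·8 = 72
  3*Y*Z**2 ↦ 3·1·3·64 = 576
  3*Z**3 ↦ 3·1·1·512 = 1536
Sum: F(9, 3, 8) = (-2187) + (486) + (-162) + (1728) + (72) + (576) + (1536) = 2049.
Reducing mod 11: 2049 ≡ 3 (mod 11).
Since F(a, b, c) ≡ 3 ≠ 0 (mod 11), P does NOT lie on the curve.


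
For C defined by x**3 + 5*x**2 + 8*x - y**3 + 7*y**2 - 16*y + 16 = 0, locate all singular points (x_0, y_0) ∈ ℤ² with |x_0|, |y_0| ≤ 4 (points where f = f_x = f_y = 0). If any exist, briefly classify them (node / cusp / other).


Singular points: {(-2, 2)}; classification: node.

Compute partial derivatives:
  f_x = 3*x**2 + 10*x + 8.
  f_y = -3*y**2 + 14*y - 16.
Scan x_0 ∈ {−4, ..., 4}. For each x_0, f_y(x_0, y) is a polynomial in y; find its integer roots y ∈ {−4, ..., 4}, then test f_x and f at those candidates.
  x = -4: f_y(-4, y) = -3*y**2 + 14*y - 16; vanishes at y ∈ {2}. (-4, 2): f_x = 16 ≠ 0.
  x = -3: f_y(-3, y) = -3*y**2 + 14*y - 16; vanishes at y ∈ {2}. (-3, 2): f_x = 5 ≠ 0.
  x = -2: f_y(-2, y) = -3*y**2 + 14*y - 16; vanishes at y ∈ {2}. (-2, 2): f_x = 0, f = 0 — SINGULAR.
  x = -1: f_y(-1, y) = -3*y**2 + 14*y - 16; vanishes at y ∈ {2}. (-1, 2): f_x = 1 ≠ 0.
  x = 0: f_y(0, y) = -3*y**2 + 14*y - 16; vanishes at y ∈ {2}. (0, 2): f_x = 8 ≠ 0.
  x = 1: f_y(1, y) = -3*y**2 + 14*y - 16; vanishes at y ∈ {2}. (1, 2): f_x = 21 ≠ 0.
  x = 2: f_y(2, y) = -3*y**2 + 14*y - 16; vanishes at y ∈ {2}. (2, 2): f_x = 40 ≠ 0.
  x = 3: f_y(3, y) = -3*y**2 + 14*y - 16; vanishes at y ∈ {2}. (3, 2): f_x = 65 ≠ 0.
  x = 4: f_y(4, y) = -3*y**2 + 14*y - 16; vanishes at y ∈ {2}. (4, 2): f_x = 96 ≠ 0.
Only singular point on the grid: (-2, 2).
Classify: substitute x = -2 + u, y = 2 + v and expand: f = u**3 - u**2 - v**3 + v**2.
No constant or linear terms (consistent with a singular point). Quadratic part: -u**2 + v**2. Cubic part: u**3 - v**3.
The quadratic part v**2 - u**2 = (v − u)(v + u) splits into two distinct linear factors, so there are two distinct tangent lines y − 2 = ±(x − -2) — this is a node (ordinary double point).
Classification: node.


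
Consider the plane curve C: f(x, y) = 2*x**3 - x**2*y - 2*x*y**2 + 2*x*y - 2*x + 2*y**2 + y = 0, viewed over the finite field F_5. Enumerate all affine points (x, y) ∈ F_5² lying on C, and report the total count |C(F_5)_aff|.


Affine F_5-points: {(0, 0), (0, 2), (1, 0), (4, 0), (4, 3)}; count = 5.

For each of the 25 pairs (x, y) ∈ F_5², evaluate f(x, y) mod 5. Record the zeros.
  x = 0: [0↦0, 1↦3, 2↦0, 3↦1, 4↦1]  zeros at y ∈ {0, 2}
  x = 1: [0↦0, 1↦2, 2↦4, 3↦1, 4↦3]  zeros at y ∈ {0}
  x = 2: [0↦2, 1↦1, 2↦1, 3↦2, 4↦4]  zeros at y ∈ ∅
  x = 3: [0↦3, 1↦2, 2↦3, 3↦1, 4↦1]  zeros at y ∈ ∅
  x = 4: [0↦0, 1↦2, 2↦2, 3↦0, 4↦1]  zeros at y ∈ {0, 3}
Collecting zeros: affine points = {(0, 0), (0, 2), (1, 0), (4, 0), (4, 3)}.
Total count |C(F_5)_aff| = 5.


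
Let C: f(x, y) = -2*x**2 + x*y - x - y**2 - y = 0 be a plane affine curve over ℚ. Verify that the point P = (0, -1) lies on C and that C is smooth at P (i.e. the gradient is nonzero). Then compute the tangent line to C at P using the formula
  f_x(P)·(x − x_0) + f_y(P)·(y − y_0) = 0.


Tangent line at P: -2*x + y + 1 = 0.

Step 1: f(0, -1) = 0, so P lies on C.
Step 2: partial derivatives
  f_x(x, y) = -4*x + y - 1, f_y(x, y) = x - 2*y - 1.
  f_x(P) = -2, f_y(P) = 1 (gradient nonzero, so P is smooth).
Step 3: tangent line at P: -2·(x − 0) + 1·(y − -1) = 0.
Expanding: -2*x + y + 1 = 0.


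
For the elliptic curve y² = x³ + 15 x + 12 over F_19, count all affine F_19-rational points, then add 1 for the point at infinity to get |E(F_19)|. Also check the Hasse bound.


Affine points = {(1, 3), (1, 16), (7, 2), (7, 17), (8, 6), (8, 13), (11, 8), (11, 11), (12, 1), (12, 18), (16, 4), (16, 15)}; affine count = 12; |E(F_19)| = 13.

Discriminant check: Δ ∝ 4a³ + 27b² = 4·15³ + 27·12² = 4·3375 + 27·144 ≡ 3 (mod 19). Nonzero ⇒ E is nonsingular.
For each x ∈ F_19, compute rhs = x³ + 15·x + 12 mod 19, then count y ∈ F_19 with y² ≡ rhs.
  x = 0: rhs = 12, matching y values: none (0 points).
  x = 1: rhs = 9, matching y values: 3, 16 (2 points).
  x = 2: rhs = 12, matching y values: none (0 points).
  x = 3: rhs = 8, matching y values: none (0 points).
  x = 4: rhs = 3, matching y values: none (0 points).
  x = 5: rhs = 3, matching y values: none (0 points).
  x = 6: rhs = 14, matching y values: none (0 points).
  x = 7: rhs = 4, matching y values: 2, 17 (2 points).
  x = 8: rhs = 17, matching y values: 6, 13 (2 points).
  x = 9: rhs = 2, matching y values: none (0 points).
  x = 10: rhs = 3, matching y values: none (0 points).
  x = 11: rhs = 7, matching y values: 8, 11 (2 points).
  x = 12: rhs = 1, matching y values: 1, 18 (2 points).
  x = 13: rhs = 10, matching y values: none (0 points).
  x = 14: rhs = 2, matching y values: none (0 points).
  x = 15: rhs = 2, matching y values: none (0 points).
  x = 16: rhs = 16, matching y values: 4, 15 (2 points).
  x = 17: rhs = 12, matching y values: none (0 points).
  x = 18: rhs = 15, matching y values: none (0 points).
Total affine count: 12.
Full point count |E(F_19)| = 12 + 1 = 13.
Hasse bound: |13 − (19+1)| = |-7| = 7 ≤ 2√19 ≈ 8.7178 ✓.


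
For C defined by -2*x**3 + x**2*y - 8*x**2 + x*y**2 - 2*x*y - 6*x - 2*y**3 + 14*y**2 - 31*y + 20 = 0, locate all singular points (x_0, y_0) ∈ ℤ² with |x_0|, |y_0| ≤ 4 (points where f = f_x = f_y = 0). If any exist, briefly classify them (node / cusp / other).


Singular points: {(-1, 2)}; classification: cusp.

Compute partial derivatives:
  f_x = -6*x**2 + 2*x*y - 16*x + y**2 - 2*y - 6.
  f_y = x**2 + 2*x*y - 2*x - 6*y**2 + 28*y - 31.
Scan x_0 ∈ {−4, ..., 4}. For each x_0, f_y(x_0, y) is a polynomial in y; find its integer roots y ∈ {−4, ..., 4}, then test f_x and f at those candidates.
  x = -4: f_y(-4, y) = -6*y**2 + 20*y - 7; no integer root y with |y| ≤ 4.
  x = -3: f_y(-3, y) = -6*y**2 + 22*y - 16; vanishes at y ∈ {1}. (-3, 1): f_x = -19 ≠ 0.
  x = -2: f_y(-2, y) = -6*y**2 + 24*y - 23; no integer root y with |y| ≤ 4.
  x = -1: f_y(-1, y) = -6*y**2 + 26*y - 28; vanishes at y ∈ {2}. (-1, 2): f_x = 0, f = 0 — SINGULAR.
  x = 0: f_y(0, y) = -6*y**2 + 28*y - 31; no integer root y with |y| ≤ 4.
  x = 1: f_y(1, y) = -6*y**2 + 30*y - 32; no integer root y with |y| ≤ 4.
  x = 2: f_y(2, y) = -6*y**2 + 32*y - 31; no integer root y with |y| ≤ 4.
  x = 3: f_y(3, y) = -6*y**2 + 34*y - 28; vanishes at y ∈ {1}. (3, 1): f_x = -103 ≠ 0.
  x = 4: f_y(4, y) = -6*y**2 + 36*y - 23; no integer root y with |y| ≤ 4.
Only singular point on the grid: (-1, 2).
Classify: substitute x = -1 + u, y = 2 + v and expand: f = -2*u**3 + u**2*v + u*v**2 - 2*v**3 + v**2.
No constant or linear terms (consistent with a singular point). Quadratic part: v**2. Cubic part: -2*u**3 + u**2*v + u*v**2 - 2*v**3.
The quadratic part v**2 is a perfect square, so there is a single (double) tangent line v = 0, i.e. y = 2. Restricting the cubic part to that line (v = 0) leaves -2*u**3 ≠ 0, so f is not divisible by v and the branch is v² ≈ 2*u**3 to lowest order — this is a cusp.
Classification: cusp.


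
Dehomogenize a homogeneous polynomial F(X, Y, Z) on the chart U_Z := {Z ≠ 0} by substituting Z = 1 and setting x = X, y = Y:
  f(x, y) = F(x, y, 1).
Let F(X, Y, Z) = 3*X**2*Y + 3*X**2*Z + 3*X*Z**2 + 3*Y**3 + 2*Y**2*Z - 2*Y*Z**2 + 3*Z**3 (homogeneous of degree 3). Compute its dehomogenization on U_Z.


f(x, y) = 3*x**2*y + 3*x**2 + 3*x + 3*y**3 + 2*y**2 - 2*y + 3

On U_Z we set Z = 1. Each monomial c·X^i·Y^j·Z^k in F becomes c·x^i·y^j·1^k = c·x^i·y^j.
Substituting Z = 1: F(X, Y, 1) = 3*x**2*y + 3*x**2 + 3*x + 3*y**3 + 2*y**2 - 2*y + 3.
Note: deg(f) ≤ deg(F) = 3; strict inequality happens when F is divisible by Z (lost terms).


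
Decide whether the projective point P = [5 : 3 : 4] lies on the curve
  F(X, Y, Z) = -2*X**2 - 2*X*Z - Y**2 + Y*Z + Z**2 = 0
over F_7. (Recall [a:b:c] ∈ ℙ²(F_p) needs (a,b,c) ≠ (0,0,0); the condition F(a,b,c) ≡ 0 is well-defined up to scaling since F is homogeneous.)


F(5,3,4) ≡ 6 (mod 7); P is NOT on the curve.

Evaluate F(5, 3, 4) term-by-term (mod 7).
  -2*X**2 ↦ -2·25·1·1 = -50
  -2*X*Z ↦ -2·5·1·4 = -40
  -Y**2 ↦ -1·1·9·1 = -9
  Y*Z ↦ 1·1·3·4 = 12
  Z**2 ↦ 1·1·1·16 = 16
Sum: F(5, 3, 4) = (-50) + (-40) + (-9) + (12) + (16) = -71.
Reducing mod 7: -71 ≡ 6 (mod 7).
Since F(a, b, c) ≡ 6 ≠ 0 (mod 7), P does NOT lie on the curve.


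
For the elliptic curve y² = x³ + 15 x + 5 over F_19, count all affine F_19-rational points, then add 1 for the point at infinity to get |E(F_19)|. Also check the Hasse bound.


Affine points = {(0, 9), (0, 10), (2, 9), (2, 10), (3, 1), (3, 18), (6, 8), (6, 11), (7, 4), (7, 15), (11, 0), (16, 3), (16, 16), (17, 9), (17, 10)}; affine count = 15; |E(F_19)| = 16.

Discriminant check: Δ ∝ 4a³ + 27b² = 4·15³ + 27·5² = 4·3375 + 27·25 ≡ 1 (mod 19). Nonzero ⇒ E is nonsingular.
For each x ∈ F_19, compute rhs = x³ + 15·x + 5 mod 19, then count y ∈ F_19 with y² ≡ rhs.
  x = 0: rhs = 5, matching y values: 9, 10 (2 points).
  x = 1: rhs = 2, matching y values: none (0 points).
  x = 2: rhs = 5, matching y values: 9, 10 (2 points).
  x = 3: rhs = 1, matching y values: 1, 18 (2 points).
  x = 4: rhs = 15, matching y values: none (0 points).
  x = 5: rhs = 15, matching y values: none (0 points).
  x = 6: rhs = 7, matching y values: 8, 11 (2 points).
  x = 7: rhs = 16, matching y values: 4, 15 (2 points).
  x = 8: rhs = 10, matching y values: none (0 points).
  x = 9: rhs = 14, matching y values: none (0 points).
  x = 10: rhs = 15, matching y values: none (0 points).
  x = 11: rhs = 0, matching y values: 0 (1 points).
  x = 12: rhs = 13, matching y values: none (0 points).
  x = 13: rhs = 3, matching y values: none (0 points).
  x = 14: rhs = 14, matching y values: none (0 points).
  x = 15: rhs = 14, matching y values: none (0 points).
  x = 16: rhs = 9, matching y values: 3, 16 (2 points).
  x = 17: rhs = 5, matching y values: 9, 10 (2 points).
  x = 18: rhs = 8, matching y values: none (0 points).
Total affine count: 15.
Full point count |E(F_19)| = 15 + 1 = 16.
Hasse bound: |16 − (19+1)| = |-4| = 4 ≤ 2√19 ≈ 8.7178 ✓.


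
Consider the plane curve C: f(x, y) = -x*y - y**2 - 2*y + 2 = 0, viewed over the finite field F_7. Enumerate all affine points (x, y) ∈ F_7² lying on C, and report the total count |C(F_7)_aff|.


Affine F_7-points: {(4, 2), (4, 6), (5, 3), (5, 4), (6, 1), (6, 5)}; count = 6.

For each of the 49 pairs (x, y) ∈ F_7², evaluate f(x, y) mod 7. Record the zeros.
  x = 0: [0↦2, 1↦6, 2↦1, 3↦1, 4↦6, 5↦2, 6↦3]  zeros at y ∈ ∅
  x = 1: [0↦2, 1↦5, 2↦6, 3↦5, 4↦2, 5↦4, 6↦4]  zeros at y ∈ ∅
  x = 2: [0↦2, 1↦4, 2↦4, 3↦2, 4↦5, 5↦6, 6↦5]  zeros at y ∈ ∅
  x = 3: [0↦2, 1↦3, 2↦2, 3↦6, 4↦1, 5↦1, 6↦6]  zeros at y ∈ ∅
  x = 4: [0↦2, 1↦2, 2↦0, 3↦3, 4↦4, 5↦3, 6↦0]  zeros at y ∈ {2, 6}
  x = 5: [0↦2, 1↦1, 2↦5, 3↦0, 4↦0, 5↦5, 6↦1]  zeros at y ∈ {3, 4}
  x = 6: [0↦2, 1↦0, 2↦3, 3↦4, 4↦3, 5↦0, 6↦2]  zeros at y ∈ {1, 5}
Collecting zeros: affine points = {(4, 2), (4, 6), (5, 3), (5, 4), (6, 1), (6, 5)}.
Total count |C(F_7)_aff| = 6.


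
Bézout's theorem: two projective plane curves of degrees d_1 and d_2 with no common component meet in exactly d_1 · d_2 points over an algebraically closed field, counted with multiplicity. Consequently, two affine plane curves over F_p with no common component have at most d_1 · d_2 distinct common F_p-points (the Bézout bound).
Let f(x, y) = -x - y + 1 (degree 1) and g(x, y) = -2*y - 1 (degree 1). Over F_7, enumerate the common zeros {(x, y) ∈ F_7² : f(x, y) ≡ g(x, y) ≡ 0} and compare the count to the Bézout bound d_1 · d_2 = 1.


Common zeros: {(5, 3)}; count = 1; Bézout bound = 1.

deg(f) = 1, deg(g) = 1, so Bézout bound = 1.
Scan x ∈ F_7. For each x, list the y ∈ F_7 with f(x, y) ≡ 0 and those with g(x, y) ≡ 0 (mod 7); the common zeros in that column are the intersection.
  x = 0: f ≡ 0 at y ∈ {1}; g ≡ 0 at y ∈ {3}; common: ∅.
  x = 1: f ≡ 0 at y ∈ {0}; g ≡ 0 at y ∈ {3}; common: ∅.
  x = 2: f ≡ 0 at y ∈ {6}; g ≡ 0 at y ∈ {3}; common: ∅.
  x = 3: f ≡ 0 at y ∈ {5}; g ≡ 0 at y ∈ {3}; common: ∅.
  x = 4: f ≡ 0 at y ∈ {4}; g ≡ 0 at y ∈ {3}; common: ∅.
  x = 5: f ≡ 0 at y ∈ {3}; g ≡ 0 at y ∈ {3}; common: {3}.
  x = 6: f ≡ 0 at y ∈ {2}; g ≡ 0 at y ∈ {3}; common: ∅.
Collecting: common zeros = {(5, 3)}, so the count is 1.
Comparison with the Bézout bound: 1 ≤ 1 = deg(f)·deg(g), as expected for curves with no common component (the bound is attained).
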